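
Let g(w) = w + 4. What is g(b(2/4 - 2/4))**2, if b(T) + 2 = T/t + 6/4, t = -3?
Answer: 49/4 ≈ 12.250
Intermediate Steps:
b(T) = -1/2 - T/3 (b(T) = -2 + (T/(-3) + 6/4) = -2 + (T*(-1/3) + 6*(1/4)) = -2 + (-T/3 + 3/2) = -2 + (3/2 - T/3) = -1/2 - T/3)
g(w) = 4 + w
g(b(2/4 - 2/4))**2 = (4 + (-1/2 - (2/4 - 2/4)/3))**2 = (4 + (-1/2 - (2*(1/4) - 2*1/4)/3))**2 = (4 + (-1/2 - (1/2 - 1/2)/3))**2 = (4 + (-1/2 - 1/3*0))**2 = (4 + (-1/2 + 0))**2 = (4 - 1/2)**2 = (7/2)**2 = 49/4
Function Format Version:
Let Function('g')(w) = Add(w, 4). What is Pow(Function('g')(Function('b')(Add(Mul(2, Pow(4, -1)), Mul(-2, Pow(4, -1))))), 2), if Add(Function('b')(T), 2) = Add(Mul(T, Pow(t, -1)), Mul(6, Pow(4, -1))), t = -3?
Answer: Rational(49, 4) ≈ 12.250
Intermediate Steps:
Function('b')(T) = Add(Rational(-1, 2), Mul(Rational(-1, 3), T)) (Function('b')(T) = Add(-2, Add(Mul(T, Pow(-3, -1)), Mul(6, Pow(4, -1)))) = Add(-2, Add(Mul(T, Rational(-1, 3)), Mul(6, Rational(1, 4)))) = Add(-2, Add(Mul(Rational(-1, 3), T), Rational(3, 2))) = Add(-2, Add(Rational(3, 2), Mul(Rational(-1, 3), T))) = Add(Rational(-1, 2), Mul(Rational(-1, 3), T)))
Function('g')(w) = Add(4, w)
Pow(Function('g')(Function('b')(Add(Mul(2, Pow(4, -1)), Mul(-2, Pow(4, -1))))), 2) = Pow(Add(4, Add(Rational(-1, 2), Mul(Rational(-1, 3), Add(Mul(2, Pow(4, -1)), Mul(-2, Pow(4, -1)))))), 2) = Pow(Add(4, Add(Rational(-1, 2), Mul(Rational(-1, 3), Add(Mul(2, Rational(1, 4)), Mul(-2, Rational(1, 4)))))), 2) = Pow(Add(4, Add(Rational(-1, 2), Mul(Rational(-1, 3), Add(Rational(1, 2), Rational(-1, 2))))), 2) = Pow(Add(4, Add(Rational(-1, 2), Mul(Rational(-1, 3), 0))), 2) = Pow(Add(4, Add(Rational(-1, 2), 0)), 2) = Pow(Add(4, Rational(-1, 2)), 2) = Pow(Rational(7, 2), 2) = Rational(49, 4)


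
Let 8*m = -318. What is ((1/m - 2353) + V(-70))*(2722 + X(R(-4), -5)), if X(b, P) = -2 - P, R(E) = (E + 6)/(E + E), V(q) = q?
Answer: -1049836225/159 ≈ -6.6027e+6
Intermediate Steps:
m = -159/4 (m = (⅛)*(-318) = -159/4 ≈ -39.750)
R(E) = (6 + E)/(2*E) (R(E) = (6 + E)/((2*E)) = (6 + E)*(1/(2*E)) = (6 + E)/(2*E))
((1/m - 2353) + V(-70))*(2722 + X(R(-4), -5)) = ((1/(-159/4) - 2353) - 70)*(2722 + (-2 - 1*(-5))) = ((-4/159 - 2353) - 70)*(2722 + (-2 + 5)) = (-374131/159 - 70)*(2722 + 3) = -385261/159*2725 = -1049836225/159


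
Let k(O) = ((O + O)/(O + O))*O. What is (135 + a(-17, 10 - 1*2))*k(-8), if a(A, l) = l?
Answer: -1144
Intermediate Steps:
k(O) = O (k(O) = ((2*O)/((2*O)))*O = ((2*O)*(1/(2*O)))*O = 1*O = O)
(135 + a(-17, 10 - 1*2))*k(-8) = (135 + (10 - 1*2))*(-8) = (135 + (10 - 2))*(-8) = (135 + 8)*(-8) = 143*(-8) = -1144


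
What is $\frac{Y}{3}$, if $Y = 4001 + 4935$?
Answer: $\frac{8936}{3} \approx 2978.7$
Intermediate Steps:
$Y = 8936$
$\frac{Y}{3} = \frac{8936}{3}$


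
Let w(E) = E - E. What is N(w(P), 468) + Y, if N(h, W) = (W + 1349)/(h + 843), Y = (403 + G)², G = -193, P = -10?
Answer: 37178117/843 ≈ 44102.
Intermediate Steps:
w(E) = 0
Y = 44100 (Y = (403 - 193)² = 210² = 44100)
N(h, W) = (1349 + W)/(843 + h)
N(w(P), 468) + Y = (1349 + 468)/(843 + 0) + 44100 = 1817/843 + 44100 = 37178117/843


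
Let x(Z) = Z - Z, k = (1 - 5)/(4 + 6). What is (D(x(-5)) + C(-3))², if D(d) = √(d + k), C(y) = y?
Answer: (15 - I*√10)²/25 ≈ 8.6 - 3.7947*I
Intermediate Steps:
k = -⅖ (k = -4/10 = -4*⅒ = -⅖ ≈ -0.40000)
x(Z) = 0
D(d) = √(-⅖ + d) (D(d) = √(d - ⅖) = √(-⅖ + d))
(D(x(-5)) + C(-3))² = (√(-10 + 25*0)/5 - 3)² = (√(-10 + 0)/5 - 3)² = (√(-10)/5 - 3)² = ((I*√10)/5 - 3)² = (I*√10/5 - 3)² = (-3 + I*√10/5)²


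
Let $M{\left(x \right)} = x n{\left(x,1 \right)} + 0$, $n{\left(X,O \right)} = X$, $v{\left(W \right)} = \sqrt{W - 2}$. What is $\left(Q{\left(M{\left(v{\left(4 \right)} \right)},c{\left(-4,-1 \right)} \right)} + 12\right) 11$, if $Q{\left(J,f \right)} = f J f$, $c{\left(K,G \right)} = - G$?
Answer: $154$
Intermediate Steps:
$v{\left(W \right)} = \sqrt{-2 + W}$
$M{\left(x \right)} = x^{2}$ ($M{\left(x \right)} = x x + 0 = x^{2} + 0 = x^{2}$)
$Q{\left(J,f \right)} = J f^{2}$ ($Q{\left(J,f \right)} = J f f = J f^{2}$)
$\left(Q{\left(M{\left(v{\left(4 \right)} \right)},c{\left(-4,-1 \right)} \right)} + 12\right) 11 = \left(\left(\sqrt{-2 + 4}\right)^{2} \left(\left(-1\right) \left(-1\right)\right)^{2} + 12\right) 11 = \left(\left(\sqrt{2}\right)^{2} \cdot 1^{2} + 12\right) 11 = \left(2 \cdot 1 + 12\right) 11 = \left(2 + 12\right) 11 = 14 \cdot 11 = 154$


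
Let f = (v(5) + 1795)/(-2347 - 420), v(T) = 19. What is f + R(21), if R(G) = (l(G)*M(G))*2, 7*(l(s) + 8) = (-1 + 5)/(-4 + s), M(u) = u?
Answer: -15769534/47039 ≈ -335.24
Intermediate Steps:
l(s) = -8 + 4/(7*(-4 + s)) (l(s) = -8 + ((-1 + 5)/(-4 + s))/7 = -8 + (4/(-4 + s))/7 = -8 + 4/(7*(-4 + s)))
R(G) = 8*G*(57 - 14*G)/(7*(-4 + G)) (R(G) = ((4*(57 - 14*G)/(7*(-4 + G)))*G)*2 = (4*G*(57 - 14*G)/(7*(-4 + G)))*2 = 8*G*(57 - 14*G)/(7*(-4 + G)))
f = -1814/2767 (f = (19 + 1795)/(-2347 - 420) = 1814/(-2767) = 1814*(-1/2767) = -1814/2767 ≈ -0.65558)
f + R(21) = -1814/2767 + (8/7)*21*(57 - 14*21)/(-4 + 21) = -1814/2767 + (8/7)*21*(57 - 294)/17 = -1814/2767 + (8/7)*21*(1/17)*(-237) = -1814/2767 - 5688/17 = -15769534/47039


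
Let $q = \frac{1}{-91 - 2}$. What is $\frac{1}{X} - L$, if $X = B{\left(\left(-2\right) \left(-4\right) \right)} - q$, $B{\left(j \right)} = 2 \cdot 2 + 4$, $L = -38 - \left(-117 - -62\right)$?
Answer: $- \frac{12572}{745} \approx -16.875$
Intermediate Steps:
$L = 17$ ($L = -38 - \left(-117 + 62\right) = -38 - -55 = -38 + 55 = 17$)
$q = - \frac{1}{93}$ ($q = \frac{1}{-93} = - \frac{1}{93} \approx -0.010753$)
$B{\left(j \right)} = 8$ ($B{\left(j \right)} = 4 + 4 = 8$)
$X = \frac{745}{93}$ ($X = 8 - - \frac{1}{93} = 8 + \frac{1}{93} = \frac{745}{93} \approx 8.0108$)
$\frac{1}{X} - L = \frac{1}{\frac{745}{93}} - 17 = \frac{93}{745} - 17 = - \frac{12572}{745}$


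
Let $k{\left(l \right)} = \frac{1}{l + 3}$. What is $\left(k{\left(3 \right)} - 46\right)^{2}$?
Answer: $\frac{75625}{36} \approx 2100.7$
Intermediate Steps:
$k{\left(l \right)} = \frac{1}{3 + l}$
$\left(k{\left(3 \right)} - 46\right)^{2} = \left(\frac{1}{3 + 3} - 46\right)^{2} = \left(\frac{1}{6} - 46\right)^{2} = \left(- \frac{275}{6}\right)^{2} = \frac{75625}{36}$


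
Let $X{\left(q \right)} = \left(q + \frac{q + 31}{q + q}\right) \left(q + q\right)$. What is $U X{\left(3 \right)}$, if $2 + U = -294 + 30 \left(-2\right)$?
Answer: $-18512$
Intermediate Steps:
$X{\left(q \right)} = 2 q \left(q + \frac{31 + q}{2 q}\right)$ ($X{\left(q \right)} = \left(q + \frac{31 + q}{2 q}\right) 2 q = 2 q \left(q + \frac{31 + q}{2 q}\right)$)
$U = -356$ ($U = -2 + \left(-294 + 30 \left(-2\right)\right) = -2 - 354 = -356$)
$U X{\left(3 \right)} = - 356 \left(31 + 3 + 2 \cdot 3^{2}\right) = - 356 \left(31 + 3 + 2 \cdot 9\right) = - 356 \left(31 + 3 + 18\right) = \left(-356\right) 52 = -18512$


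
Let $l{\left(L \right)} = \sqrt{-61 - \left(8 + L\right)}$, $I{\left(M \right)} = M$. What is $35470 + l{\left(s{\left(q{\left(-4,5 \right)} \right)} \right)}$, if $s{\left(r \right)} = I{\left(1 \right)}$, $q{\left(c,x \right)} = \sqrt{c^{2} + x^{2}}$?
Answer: $35470 + i \sqrt{70} \approx 35470.0 + 8.3666 i$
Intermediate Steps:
$s{\left(r \right)} = 1$
$l{\left(L \right)} = \sqrt{-69 - L}$
$35470 + l{\left(s{\left(q{\left(-4,5 \right)} \right)} \right)} = 35470 + \sqrt{-69 - 1} = 35470 + \sqrt{-70} = 35470 + i \sqrt{70}$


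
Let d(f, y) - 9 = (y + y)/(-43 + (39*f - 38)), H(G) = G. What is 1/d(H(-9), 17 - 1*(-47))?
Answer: 27/235 ≈ 0.11489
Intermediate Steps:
d(f, y) = 9 + 2*y/(-81 + 39*f) (d(f, y) = 9 + (y + y)/(-43 + (39*f - 38)) = 9 + (2*y)/(-43 + (-38 + 39*f)) = 9 + (2*y)/(-81 + 39*f) = 9 + 2*y/(-81 + 39*f))
1/d(H(-9), 17 - 1*(-47)) = 1/((-729 + 2*(17 - 1*(-47)) + 351*(-9))/(3*(-27 + 13*(-9)))) = 1/((-729 + 2*(17 + 47) - 3159)/(3*(-27 - 117))) = 1/((⅓)*(-729 + 2*64 - 3159)/(-144)) = 1/((⅓)*(-1/144)*(-729 + 128 - 3159)) = 1/((⅓)*(-1/144)*(-3760)) = 1/(235/27) = 27/235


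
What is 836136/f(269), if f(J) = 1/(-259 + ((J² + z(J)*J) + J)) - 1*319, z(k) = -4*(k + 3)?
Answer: -15350133078/5856335 ≈ -2621.1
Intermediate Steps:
z(k) = -12 - 4*k (z(k) = -4*(3 + k) = -12 - 4*k)
f(J) = -319 + 1/(-259 + J + J² + J*(-12 - 4*J)) (f(J) = 1/(-259 + ((J² + (-12 - 4*J)*J) + J)) - 1*319 = 1/(-259 + ((J² + J*(-12 - 4*J)) + J)) - 319 = 1/(-259 + (J + J² + J*(-12 - 4*J))) - 319 = 1/(-259 + J + J² + J*(-12 - 4*J)) - 319 = -319 + 1/(-259 + J + J² + J*(-12 - 4*J)))
836136/f(269) = 836136/(((-82622 - 3509*269 - 957*269²)/(259 + 3*269² + 11*269))) = 836136/(((-82622 - 943921 - 957*72361)/(259 + 3*72361 + 2959))) = 836136/(((-82622 - 943921 - 69249477)/(259 + 217083 + 2959))) = 836136/((-70276020/220301)) = 836136/(((1/220301)*(-70276020))) = 836136/(-70276020/220301) = 836136*(-220301/70276020) = -15350133078/5856335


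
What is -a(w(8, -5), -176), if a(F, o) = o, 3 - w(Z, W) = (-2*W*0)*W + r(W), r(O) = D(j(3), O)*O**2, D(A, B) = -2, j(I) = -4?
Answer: 176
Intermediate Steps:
r(O) = -2*O**2
w(Z, W) = 3 + 2*W**2 (w(Z, W) = 3 - ((-2*W*0)*W - 2*W**2) = 3 - (0*W - 2*W**2) = 3 - (0 - 2*W**2) = 3 - (-2)*W**2 = 3 + 2*W**2)
-a(w(8, -5), -176) = -1*(-176) = 176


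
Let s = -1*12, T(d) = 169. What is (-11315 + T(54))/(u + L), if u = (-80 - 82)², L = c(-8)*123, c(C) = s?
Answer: -5573/12384 ≈ -0.45002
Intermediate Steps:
s = -12
c(C) = -12
L = -1476 (L = -12*123 = -1476)
u = 26244 (u = (-162)² = 26244)
(-11315 + T(54))/(u + L) = (-11315 + 169)/(26244 - 1476) = -11146/24768 = -11146*1/24768 = -5573/12384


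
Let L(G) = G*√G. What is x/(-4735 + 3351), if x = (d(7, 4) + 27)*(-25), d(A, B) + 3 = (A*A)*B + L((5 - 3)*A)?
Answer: 1375/346 + 175*√14/692 ≈ 4.9202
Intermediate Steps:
L(G) = G^(3/2)
d(A, B) = -3 + B*A² + 2*√2*A^(3/2) (d(A, B) = -3 + ((A*A)*B + ((5 - 3)*A)^(3/2)) = -3 + (A²*B + (2*A)^(3/2)) = -3 + (B*A² + 2*√2*A^(3/2)) = -3 + B*A² + 2*√2*A^(3/2))
x = -5500 - 350*√14 (x = ((-3 + 4*7² + 2*√2*7^(3/2)) + 27)*(-25) = ((-3 + 4*49 + 2*√2*(7*√7)) + 27)*(-25) = ((-3 + 196 + 14*√14) + 27)*(-25) = ((193 + 14*√14) + 27)*(-25) = (220 + 14*√14)*(-25) = -5500 - 350*√14 ≈ -6809.6)
x/(-4735 + 3351) = (-5500 - 350*√14)/(-4735 + 3351) = (-5500 - 350*√14)/(-1384) = (-5500 - 350*√14)*(-1/1384) = 1375/346 + 175*√14/692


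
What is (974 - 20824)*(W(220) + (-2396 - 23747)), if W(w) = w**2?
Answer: -441801450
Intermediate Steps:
(974 - 20824)*(W(220) + (-2396 - 23747)) = (974 - 20824)*(220**2 + (-2396 - 23747)) = -19850*(48400 - 26143) = -19850*22257 = -441801450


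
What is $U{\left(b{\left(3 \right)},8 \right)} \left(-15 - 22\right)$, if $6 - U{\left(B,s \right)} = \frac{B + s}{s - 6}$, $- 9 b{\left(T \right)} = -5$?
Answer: $- \frac{1147}{18} \approx -63.722$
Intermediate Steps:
$b{\left(T \right)} = \frac{5}{9}$ ($b{\left(T \right)} = \left(- \frac{1}{9}\right) \left(-5\right) = \frac{5}{9}$)
$U{\left(B,s \right)} = 6 - \frac{B + s}{-6 + s}$ ($U{\left(B,s \right)} = 6 - \frac{B + s}{s - 6} = 6 - \frac{B + s}{-6 + s}$)
$U{\left(b{\left(3 \right)},8 \right)} \left(-15 - 22\right) = \frac{-36 - \frac{5}{9} + 5 \cdot 8}{-6 + 8} \left(-15 - 22\right) = \frac{-36 - \frac{5}{9} + 40}{2} \left(-37\right) = \frac{1}{2} \cdot \frac{31}{9} \left(-37\right) = \frac{31}{18} \left(-37\right) = - \frac{1147}{18}$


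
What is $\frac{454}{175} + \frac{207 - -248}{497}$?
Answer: $\frac{43609}{12425} \approx 3.5098$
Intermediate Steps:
$\frac{454}{175} + \frac{207 - -248}{497} = 454 \cdot \frac{1}{175} + \left(207 + 248\right) \frac{1}{497} = \frac{454}{175} + 455 \cdot \frac{1}{497} = \frac{454}{175} + \frac{65}{71} = \frac{43609}{12425}$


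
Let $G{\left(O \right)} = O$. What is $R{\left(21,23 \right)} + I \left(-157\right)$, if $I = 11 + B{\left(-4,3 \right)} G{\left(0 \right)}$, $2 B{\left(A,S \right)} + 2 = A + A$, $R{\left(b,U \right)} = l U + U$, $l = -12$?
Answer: $-1980$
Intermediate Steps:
$R{\left(b,U \right)} = - 11 U$ ($R{\left(b,U \right)} = - 12 U + U = - 11 U$)
$B{\left(A,S \right)} = -1 + A$ ($B{\left(A,S \right)} = -1 + \frac{A + A}{2} = -1 + \frac{2 A}{2} = -1 + A$)
$I = 11$ ($I = 11 + \left(-1 - 4\right) 0 = 11 - 0 = 11 + 0 = 11$)
$R{\left(21,23 \right)} + I \left(-157\right) = \left(-11\right) 23 + 11 \left(-157\right) = -253 - 1727 = -1980$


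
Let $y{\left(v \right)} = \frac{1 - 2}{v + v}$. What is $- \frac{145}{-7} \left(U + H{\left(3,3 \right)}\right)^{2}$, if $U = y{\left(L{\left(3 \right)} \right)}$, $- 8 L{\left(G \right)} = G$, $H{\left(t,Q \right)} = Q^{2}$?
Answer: $\frac{139345}{63} \approx 2211.8$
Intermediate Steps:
$L{\left(G \right)} = - \frac{G}{8}$
$y{\left(v \right)} = - \frac{1}{2 v}$
$U = \frac{4}{3}$ ($U = - \frac{1}{2 \left(\left(- \frac{1}{8}\right) 3\right)} = - \frac{1}{2 \left(- \frac{3}{8}\right)} = \left(- \frac{1}{2}\right) \left(- \frac{8}{3}\right) = \frac{4}{3} \approx 1.3333$)
$- \frac{145}{-7} \left(U + H{\left(3,3 \right)}\right)^{2} = - \frac{145}{-7} \left(\frac{4}{3} + 3^{2}\right)^{2} = \left(-145\right) \left(- \frac{1}{7}\right) \left(\frac{4}{3} + 9\right)^{2} = \frac{145 \left(\frac{31}{3}\right)^{2}}{7} = \frac{145}{7} \cdot \frac{961}{9} = \frac{139345}{63}$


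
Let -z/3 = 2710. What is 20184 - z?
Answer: 28314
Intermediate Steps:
z = -8130 (z = -3*2710 = -8130)
20184 - z = 20184 - 1*(-8130) = 20184 + 8130 = 28314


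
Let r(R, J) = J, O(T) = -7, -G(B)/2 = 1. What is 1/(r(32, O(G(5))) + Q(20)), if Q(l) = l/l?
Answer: -⅙ ≈ -0.16667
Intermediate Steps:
G(B) = -2 (G(B) = -2*1 = -2)
Q(l) = 1
1/(r(32, O(G(5))) + Q(20)) = 1/(-7 + 1) = 1/(-6) = -⅙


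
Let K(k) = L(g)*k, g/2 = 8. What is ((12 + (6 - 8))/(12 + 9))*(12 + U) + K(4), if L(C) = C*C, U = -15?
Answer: 7158/7 ≈ 1022.6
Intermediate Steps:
g = 16 (g = 2*8 = 16)
L(C) = C²
K(k) = 256*k (K(k) = 16²*k = 256*k)
((12 + (6 - 8))/(12 + 9))*(12 + U) + K(4) = ((12 + (6 - 8))/(12 + 9))*(12 - 15) + 256*4 = ((12 - 2)/21)*(-3) + 1024 = (10*(1/21))*(-3) + 1024 = (10/21)*(-3) + 1024 = -10/7 + 1024 = 7158/7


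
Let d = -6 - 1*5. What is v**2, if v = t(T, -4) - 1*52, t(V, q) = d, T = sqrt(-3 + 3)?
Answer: 3969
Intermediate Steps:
d = -11 (d = -6 - 5 = -11)
T = 0 (T = sqrt(0) = 0)
t(V, q) = -11
v = -63 (v = -11 - 1*52 = -11 - 52 = -63)
v**2 = (-63)**2 = 3969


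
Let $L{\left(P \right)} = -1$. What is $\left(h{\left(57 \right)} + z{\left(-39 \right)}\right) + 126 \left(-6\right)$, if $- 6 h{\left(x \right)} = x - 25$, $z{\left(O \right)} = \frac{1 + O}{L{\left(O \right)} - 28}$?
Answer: $- \frac{66122}{87} \approx -760.02$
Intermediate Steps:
$z{\left(O \right)} = - \frac{1}{29} - \frac{O}{29}$ ($z{\left(O \right)} = \frac{1 + O}{-1 - 28} = \frac{1 + O}{-29} = \left(1 + O\right) \left(- \frac{1}{29}\right) = - \frac{1}{29} - \frac{O}{29}$)
$h{\left(x \right)} = \frac{25}{6} - \frac{x}{6}$ ($h{\left(x \right)} = - \frac{x - 25}{6} = - \frac{-25 + x}{6} = \frac{25}{6} - \frac{x}{6}$)
$\left(h{\left(57 \right)} + z{\left(-39 \right)}\right) + 126 \left(-6\right) = \left(\left(\frac{25}{6} - \frac{19}{2}\right) - - \frac{38}{29}\right) + 126 \left(-6\right) = \left(\left(\frac{25}{6} - \frac{19}{2}\right) + \left(- \frac{1}{29} + \frac{39}{29}\right)\right) - 756 = \left(- \frac{16}{3} + \frac{38}{29}\right) - 756 = - \frac{350}{87} - 756 = - \frac{66122}{87}$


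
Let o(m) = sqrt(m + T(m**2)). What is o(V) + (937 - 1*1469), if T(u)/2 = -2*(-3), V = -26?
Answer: -532 + I*sqrt(14) ≈ -532.0 + 3.7417*I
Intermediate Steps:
T(u) = 12 (T(u) = 2*(-2*(-3)) = 2*6 = 12)
o(m) = sqrt(12 + m) (o(m) = sqrt(m + 12) = sqrt(12 + m))
o(V) + (937 - 1*1469) = sqrt(12 - 26) + (937 - 1*1469) = sqrt(-14) + (937 - 1469) = I*sqrt(14) - 532 = -532 + I*sqrt(14)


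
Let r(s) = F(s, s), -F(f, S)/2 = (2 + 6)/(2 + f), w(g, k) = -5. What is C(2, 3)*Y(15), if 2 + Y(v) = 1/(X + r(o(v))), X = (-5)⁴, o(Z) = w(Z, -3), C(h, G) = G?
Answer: -11337/1891 ≈ -5.9952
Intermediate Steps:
F(f, S) = -16/(2 + f) (F(f, S) = -2*(2 + 6)/(2 + f) = -16/(2 + f))
o(Z) = -5
r(s) = -16/(2 + s)
X = 625
Y(v) = -3779/1891 (Y(v) = -2 + 1/(625 - 16/(2 - 5)) = -2 + 1/(625 - 16/(-3)) = -2 + 1/(625 - 16*(-⅓)) = -2 + 1/(625 + 16/3) = -2 + 1/(1891/3) = -2 + 3/1891 = -3779/1891)
C(2, 3)*Y(15) = 3*(-3779/1891) = -11337/1891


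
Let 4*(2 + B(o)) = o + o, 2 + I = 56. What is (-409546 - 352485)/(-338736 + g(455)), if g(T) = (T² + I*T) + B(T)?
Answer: 1524062/213831 ≈ 7.1274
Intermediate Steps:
I = 54 (I = -2 + 56 = 54)
B(o) = -2 + o/2 (B(o) = -2 + (o + o)/4 = -2 + (2*o)/4 = -2 + o/2)
g(T) = -2 + T² + 109*T/2 (g(T) = (T² + 54*T) + (-2 + T/2) = -2 + T² + 109*T/2)
(-409546 - 352485)/(-338736 + g(455)) = (-409546 - 352485)/(-338736 + (-2 + 455² + (109/2)*455)) = -762031/(-338736 + (-2 + 207025 + 49595/2)) = -762031/(-338736 + 463641/2) = -762031/(-213831/2) = -762031*(-2/213831) = 1524062/213831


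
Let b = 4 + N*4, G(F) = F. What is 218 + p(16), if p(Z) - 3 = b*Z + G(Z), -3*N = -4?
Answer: 1159/3 ≈ 386.33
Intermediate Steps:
N = 4/3 (N = -⅓*(-4) = 4/3 ≈ 1.3333)
b = 28/3 (b = 4 + (4/3)*4 = 4 + 16/3 = 28/3 ≈ 9.3333)
p(Z) = 3 + 31*Z/3 (p(Z) = 3 + (28*Z/3 + Z) = 3 + 31*Z/3)
218 + p(16) = 218 + (3 + (31/3)*16) = 218 + (3 + 496/3) = 218 + 505/3 = 1159/3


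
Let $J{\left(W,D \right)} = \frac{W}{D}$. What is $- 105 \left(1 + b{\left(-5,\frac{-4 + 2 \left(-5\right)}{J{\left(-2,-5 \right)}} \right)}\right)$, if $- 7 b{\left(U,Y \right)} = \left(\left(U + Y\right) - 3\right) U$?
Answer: $3120$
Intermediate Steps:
$b{\left(U,Y \right)} = - \frac{U \left(-3 + U + Y\right)}{7}$ ($b{\left(U,Y \right)} = - \frac{\left(\left(U + Y\right) - 3\right) U}{7} = - \frac{\left(-3 + U + Y\right) U}{7} = - \frac{U \left(-3 + U + Y\right)}{7}$)
$- 105 \left(1 + b{\left(-5,\frac{-4 + 2 \left(-5\right)}{J{\left(-2,-5 \right)}} \right)}\right) = - 105 \left(1 + \frac{1}{7} \left(-5\right) \left(3 - -5 - \frac{-4 + 2 \left(-5\right)}{\left(-2\right) \frac{1}{-5}}\right)\right) = - 105 \left(1 + \frac{1}{7} \left(-5\right) \left(3 + 5 - \frac{-4 - 10}{\left(-2\right) \left(- \frac{1}{5}\right)}\right)\right) = - 105 \left(1 + \frac{1}{7} \left(-5\right) \left(3 + 5 - - \frac{14}{\frac{2}{5}}\right)\right) = - 105 \left(1 + \frac{1}{7} \left(-5\right) \left(3 + 5 - \left(-14\right) \frac{5}{2}\right)\right) = - 105 \left(1 + \frac{1}{7} \left(-5\right) \left(3 + 5 - -35\right)\right) = - 105 \left(1 + \frac{1}{7} \left(-5\right) \left(3 + 5 + 35\right)\right) = - 105 \left(1 + \frac{1}{7} \left(-5\right) 43\right) = - 105 \left(1 - \frac{215}{7}\right) = \left(-105\right) \left(- \frac{208}{7}\right) = 3120$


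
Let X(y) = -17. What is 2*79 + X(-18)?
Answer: 141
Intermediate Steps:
2*79 + X(-18) = 2*79 - 17 = 158 - 17 = 141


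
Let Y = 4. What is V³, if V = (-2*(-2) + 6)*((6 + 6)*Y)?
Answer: 110592000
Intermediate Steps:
V = 480 (V = (-2*(-2) + 6)*((6 + 6)*4) = (4 + 6)*(12*4) = 10*48 = 480)
V³ = 480³ = 110592000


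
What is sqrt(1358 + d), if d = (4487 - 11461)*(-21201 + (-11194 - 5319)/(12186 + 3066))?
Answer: sqrt(8599200145724838)/7626 ≈ 12160.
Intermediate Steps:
d = 1127605713355/7626 (d = -6974*(-21201 - 16513/15252) = -6974*(-323374165/15252) = 1127605713355/7626 ≈ 1.4786e+8)
sqrt(1358 + d) = sqrt(1358 + 1127605713355/7626) = sqrt(1127616069463/7626) = sqrt(8599200145724838)/7626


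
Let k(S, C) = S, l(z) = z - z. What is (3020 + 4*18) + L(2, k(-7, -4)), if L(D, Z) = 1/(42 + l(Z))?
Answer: 129865/42 ≈ 3092.0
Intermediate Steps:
l(z) = 0
L(D, Z) = 1/42 (L(D, Z) = 1/(42 + 0) = 1/42)
(3020 + 4*18) + L(2, k(-7, -4)) = (3020 + 4*18) + 1/42 = (3020 + 72) + 1/42 = 3092 + 1/42 = 129865/42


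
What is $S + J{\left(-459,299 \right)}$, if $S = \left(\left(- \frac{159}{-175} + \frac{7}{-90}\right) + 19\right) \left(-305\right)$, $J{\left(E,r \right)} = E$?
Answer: $- \frac{4099657}{630} \approx -6507.4$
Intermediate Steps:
$S = - \frac{3810487}{630}$ ($S = \left(\left(\left(-159\right) \left(- \frac{1}{175}\right) + 7 \left(- \frac{1}{90}\right)\right) + 19\right) \left(-305\right) = \left(\left(\frac{159}{175} - \frac{7}{90}\right) + 19\right) \left(-305\right) = \left(\frac{2617}{3150} + 19\right) \left(-305\right) = \frac{62467}{3150} \left(-305\right) = - \frac{3810487}{630} \approx -6048.4$)
$S + J{\left(-459,299 \right)} = - \frac{3810487}{630} - 459 = - \frac{4099657}{630}$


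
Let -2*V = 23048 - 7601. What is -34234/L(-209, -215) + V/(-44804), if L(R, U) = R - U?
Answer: -1533773795/268824 ≈ -5705.5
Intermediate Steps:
V = -15447/2 (V = -(23048 - 7601)/2 = -½*15447 = -15447/2 ≈ -7723.5)
-34234/L(-209, -215) + V/(-44804) = -34234/(-209 - 1*(-215)) - 15447/2/(-44804) = -34234/(-209 + 215) - 15447/2*(-1/44804) = -34234/6 + 15447/89608 = -34234*⅙ + 15447/89608 = -17117/3 + 15447/89608 = -1533773795/268824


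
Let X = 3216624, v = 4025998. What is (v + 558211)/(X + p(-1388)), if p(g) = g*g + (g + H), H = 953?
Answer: 4584209/5142733 ≈ 0.89140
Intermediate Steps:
p(g) = 953 + g + g**2 (p(g) = g*g + (g + 953) = g**2 + (953 + g) = 953 + g + g**2)
(v + 558211)/(X + p(-1388)) = (4025998 + 558211)/(3216624 + (953 - 1388 + (-1388)**2)) = 4584209/(3216624 + (953 - 1388 + 1926544)) = 4584209/(3216624 + 1926109) = 4584209/5142733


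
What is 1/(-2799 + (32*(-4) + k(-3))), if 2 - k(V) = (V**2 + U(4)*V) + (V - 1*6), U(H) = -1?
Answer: -1/2928 ≈ -0.00034153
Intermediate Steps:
k(V) = 8 - V**2 (k(V) = 2 - ((V**2 - V) + (V - 1*6)) = 2 - ((V**2 - V) + (V - 6)) = 2 - ((V**2 - V) + (-6 + V)) = 2 - (-6 + V**2) = 2 + (6 - V**2) = 8 - V**2)
1/(-2799 + (32*(-4) + k(-3))) = 1/(-2799 + (32*(-4) + (8 - 1*(-3)**2))) = 1/(-2799 + (-128 + (8 - 1*9))) = 1/(-2799 + (-128 + (8 - 9))) = 1/(-2799 + (-128 - 1)) = 1/(-2799 - 129) = 1/(-2928) = -1/2928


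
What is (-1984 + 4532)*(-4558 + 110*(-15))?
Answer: -15817984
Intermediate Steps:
(-1984 + 4532)*(-4558 + 110*(-15)) = 2548*(-4558 - 1650) = 2548*(-6208) = -15817984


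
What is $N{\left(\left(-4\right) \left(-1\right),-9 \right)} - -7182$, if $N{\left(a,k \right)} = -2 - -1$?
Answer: $7181$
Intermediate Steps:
$N{\left(a,k \right)} = -1$ ($N{\left(a,k \right)} = -2 + 1 = -1$)
$N{\left(\left(-4\right) \left(-1\right),-9 \right)} - -7182 = -1 - -7182 = -1 + 7182 = 7181$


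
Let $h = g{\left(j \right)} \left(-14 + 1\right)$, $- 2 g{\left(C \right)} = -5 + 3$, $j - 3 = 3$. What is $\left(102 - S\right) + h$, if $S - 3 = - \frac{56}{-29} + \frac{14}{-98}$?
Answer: $\frac{17095}{203} \approx 84.212$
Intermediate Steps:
$j = 6$ ($j = 3 + 3 = 6$)
$S = \frac{972}{203}$ ($S = 3 + \left(- \frac{56}{-29} + \frac{14}{-98}\right) = 3 + \left(\left(-56\right) \left(- \frac{1}{29}\right) + 14 \left(- \frac{1}{98}\right)\right) = 3 + \left(\frac{56}{29} - \frac{1}{7}\right) = 3 + \frac{363}{203} = \frac{972}{203} \approx 4.7882$)
$g{\left(C \right)} = 1$ ($g{\left(C \right)} = - \frac{-5 + 3}{2} = \left(- \frac{1}{2}\right) \left(-2\right) = 1$)
$h = -13$ ($h = 1 \left(-14 + 1\right) = 1 \left(-13\right) = -13$)
$\left(102 - S\right) + h = \left(102 - \frac{972}{203}\right) - 13 = \frac{19734}{203} - 13 = \frac{17095}{203}$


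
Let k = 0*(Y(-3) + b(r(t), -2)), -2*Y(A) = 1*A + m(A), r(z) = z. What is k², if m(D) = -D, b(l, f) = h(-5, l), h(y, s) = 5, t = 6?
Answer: 0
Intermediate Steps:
b(l, f) = 5
Y(A) = 0 (Y(A) = -(1*A - A)/2 = -(A - A)/2 = -½*0 = 0)
k = 0 (k = 0*(0 + 5) = 0*5 = 0)
k² = 0² = 0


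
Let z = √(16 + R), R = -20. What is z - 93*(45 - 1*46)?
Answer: 93 + 2*I ≈ 93.0 + 2.0*I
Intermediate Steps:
z = 2*I (z = √(16 - 20) = √(-4) = 2*I ≈ 2.0*I)
z - 93*(45 - 1*46) = 2*I - 93*(45 - 1*46) = 2*I - 93*(45 - 46) = 2*I - 93*(-1) = 2*I + 93 = 93 + 2*I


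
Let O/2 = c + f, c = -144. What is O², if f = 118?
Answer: 2704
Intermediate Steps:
O = -52 (O = 2*(-144 + 118) = 2*(-26) = -52)
O² = (-52)² = 2704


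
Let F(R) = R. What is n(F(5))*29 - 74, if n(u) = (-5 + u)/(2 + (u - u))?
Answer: -74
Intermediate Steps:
n(u) = -5/2 + u/2 (n(u) = (-5 + u)/(2 + 0) = (-5 + u)/2 = (-5 + u)*(½) = -5/2 + u/2)
n(F(5))*29 - 74 = (-5/2 + (½)*5)*29 - 74 = (-5/2 + 5/2)*29 - 74 = 0*29 - 74 = 0 - 74 = -74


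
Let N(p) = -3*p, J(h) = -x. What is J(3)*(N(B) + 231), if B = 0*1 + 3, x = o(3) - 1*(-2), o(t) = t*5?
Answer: -3774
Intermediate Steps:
o(t) = 5*t
x = 17 (x = 5*3 - 1*(-2) = 15 + 2 = 17)
J(h) = -17 (J(h) = -1*17 = -17)
B = 3 (B = 0 + 3 = 3)
J(3)*(N(B) + 231) = -17*(-3*3 + 231) = -17*(-9 + 231) = -17*222 = -3774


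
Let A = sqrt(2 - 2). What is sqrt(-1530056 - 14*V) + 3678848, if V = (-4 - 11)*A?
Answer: 3678848 + 2*I*sqrt(382514) ≈ 3.6788e+6 + 1237.0*I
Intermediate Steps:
A = 0 (A = sqrt(0) = 0)
V = 0 (V = (-4 - 11)*0 = -15*0 = 0)
sqrt(-1530056 - 14*V) + 3678848 = sqrt(-1530056 - 14*0) + 3678848 = sqrt(-1530056 + 0) + 3678848 = sqrt(-1530056) + 3678848 = 2*I*sqrt(382514) + 3678848 = 3678848 + 2*I*sqrt(382514)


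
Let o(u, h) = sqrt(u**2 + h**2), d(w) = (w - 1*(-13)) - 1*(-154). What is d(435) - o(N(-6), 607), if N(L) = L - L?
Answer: -5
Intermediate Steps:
N(L) = 0
d(w) = 167 + w (d(w) = (w + 13) + 154 = (13 + w) + 154 = 167 + w)
o(u, h) = sqrt(h**2 + u**2)
d(435) - o(N(-6), 607) = (167 + 435) - sqrt(607**2 + 0**2) = 602 - sqrt(368449 + 0) = 602 - sqrt(368449) = 602 - 1*607 = 602 - 607 = -5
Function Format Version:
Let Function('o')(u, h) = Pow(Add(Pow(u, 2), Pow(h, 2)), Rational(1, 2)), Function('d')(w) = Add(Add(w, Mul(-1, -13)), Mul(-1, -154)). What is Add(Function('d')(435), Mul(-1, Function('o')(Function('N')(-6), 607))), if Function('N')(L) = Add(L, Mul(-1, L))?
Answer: -5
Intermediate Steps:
Function('N')(L) = 0
Function('d')(w) = Add(167, w) (Function('d')(w) = Add(Add(w, 13), 154) = Add(Add(13, w), 154) = Add(167, w))
Function('o')(u, h) = Pow(Add(Pow(h, 2), Pow(u, 2)), Rational(1, 2))
Add(Function('d')(435), Mul(-1, Function('o')(Function('N')(-6), 607))) = Add(Add(167, 435), Mul(-1, Pow(Add(Pow(607, 2), Pow(0, 2)), Rational(1, 2)))) = Add(602, Mul(-1, Pow(Add(368449, 0), Rational(1, 2)))) = Add(602, Mul(-1, Pow(368449, Rational(1, 2)))) = Add(602, Mul(-1, 607)) = Add(602, -607) = -5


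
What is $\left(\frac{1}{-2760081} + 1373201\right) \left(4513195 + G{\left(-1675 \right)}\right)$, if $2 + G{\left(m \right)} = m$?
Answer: $\frac{17099311853264527040}{2760081} \approx 6.1952 \cdot 10^{12}$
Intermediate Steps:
$G{\left(m \right)} = -2 + m$
$\left(\frac{1}{-2760081} + 1373201\right) \left(4513195 + G{\left(-1675 \right)}\right) = \left(\frac{1}{-2760081} + 1373201\right) \left(4513195 - 1677\right) = \left(- \frac{1}{2760081} + 1373201\right) \left(4513195 - 1677\right) = \frac{3790145989280}{2760081} \cdot 4511518 = \frac{17099311853264527040}{2760081}$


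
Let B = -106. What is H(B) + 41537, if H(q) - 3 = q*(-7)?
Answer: 42282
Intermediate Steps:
H(q) = 3 - 7*q (H(q) = 3 + q*(-7) = 3 - 7*q)
H(B) + 41537 = (3 - 7*(-106)) + 41537 = (3 + 742) + 41537 = 745 + 41537 = 42282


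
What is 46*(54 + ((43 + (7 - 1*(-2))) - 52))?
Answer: 2484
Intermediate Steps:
46*(54 + ((43 + (7 - 1*(-2))) - 52)) = 46*(54 + ((43 + (7 + 2)) - 52)) = 46*(54 + ((43 + 9) - 52)) = 46*(54 + (52 - 52)) = 46*(54 + 0) = 46*54 = 2484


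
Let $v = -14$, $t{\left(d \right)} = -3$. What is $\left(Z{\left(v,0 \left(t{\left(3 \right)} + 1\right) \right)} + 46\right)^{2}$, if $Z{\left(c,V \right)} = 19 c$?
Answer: $48400$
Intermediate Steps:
$\left(Z{\left(v,0 \left(t{\left(3 \right)} + 1\right) \right)} + 46\right)^{2} = \left(19 \left(-14\right) + 46\right)^{2} = \left(-266 + 46\right)^{2} = \left(-220\right)^{2} = 48400$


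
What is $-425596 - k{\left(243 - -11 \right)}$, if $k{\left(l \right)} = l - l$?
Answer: $-425596$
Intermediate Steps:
$k{\left(l \right)} = 0$
$-425596 - k{\left(243 - -11 \right)} = -425596 - 0 = -425596 + 0 = -425596$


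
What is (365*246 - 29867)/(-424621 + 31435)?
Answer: -59923/393186 ≈ -0.15240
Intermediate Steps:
(365*246 - 29867)/(-424621 + 31435) = (89790 - 29867)/(-393186) = 59923*(-1/393186) = -59923/393186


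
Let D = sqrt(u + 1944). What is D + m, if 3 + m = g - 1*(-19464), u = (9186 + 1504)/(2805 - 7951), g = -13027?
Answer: 6434 + sqrt(12856166891)/2573 ≈ 6478.1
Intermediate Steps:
u = -5345/2573 (u = 10690/(-5146) = 10690*(-1/5146) = -5345/2573 ≈ -2.0773)
m = 6434 (m = -3 + (-13027 - 1*(-19464)) = -3 + (-13027 + 19464) = -3 + 6437 = 6434)
D = sqrt(12856166891)/2573 (D = sqrt(-5345/2573 + 1944) = sqrt(4996567/2573) = sqrt(12856166891)/2573 ≈ 44.067)
D + m = sqrt(12856166891)/2573 + 6434 = 6434 + sqrt(12856166891)/2573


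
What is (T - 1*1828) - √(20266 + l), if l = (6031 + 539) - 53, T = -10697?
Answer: -12525 - √26783 ≈ -12689.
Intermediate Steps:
l = 6517 (l = 6570 - 53 = 6517)
(T - 1*1828) - √(20266 + l) = (-10697 - 1*1828) - √(20266 + 6517) = (-10697 - 1828) - √26783 = -12525 - √26783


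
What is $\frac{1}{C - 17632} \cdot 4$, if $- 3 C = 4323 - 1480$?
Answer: $- \frac{12}{55739} \approx -0.00021529$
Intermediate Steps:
$C = - \frac{2843}{3}$ ($C = - \frac{4323 - 1480}{3} = \left(- \frac{1}{3}\right) 2843 = - \frac{2843}{3} \approx -947.67$)
$\frac{1}{C - 17632} \cdot 4 = \frac{1}{- \frac{2843}{3} - 17632} \cdot 4 = \frac{1}{- \frac{55739}{3}} \cdot 4 = \left(- \frac{3}{55739}\right) 4 = - \frac{12}{55739}$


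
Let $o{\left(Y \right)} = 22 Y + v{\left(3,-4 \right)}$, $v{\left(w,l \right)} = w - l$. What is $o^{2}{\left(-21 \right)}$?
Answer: $207025$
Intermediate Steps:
$o{\left(Y \right)} = 7 + 22 Y$ ($o{\left(Y \right)} = 22 Y + \left(3 - -4\right) = 22 Y + \left(3 + 4\right) = 22 Y + 7 = 7 + 22 Y$)
$o^{2}{\left(-21 \right)} = \left(7 + 22 \left(-21\right)\right)^{2} = \left(7 - 462\right)^{2} = \left(-455\right)^{2} = 207025$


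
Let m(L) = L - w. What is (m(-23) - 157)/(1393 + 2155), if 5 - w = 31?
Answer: -77/1774 ≈ -0.043405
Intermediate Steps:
w = -26 (w = 5 - 1*31 = 5 - 31 = -26)
m(L) = 26 + L (m(L) = L - 1*(-26) = L + 26 = 26 + L)
(m(-23) - 157)/(1393 + 2155) = ((26 - 23) - 157)/(1393 + 2155) = (3 - 157)/3548 = -154*1/3548 = -77/1774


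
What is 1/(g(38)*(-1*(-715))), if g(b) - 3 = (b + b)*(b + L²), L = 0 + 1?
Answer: 1/2121405 ≈ 4.7139e-7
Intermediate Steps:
L = 1
g(b) = 3 + 2*b*(1 + b) (g(b) = 3 + (b + b)*(b + 1²) = 3 + (2*b)*(b + 1) = 3 + (2*b)*(1 + b) = 3 + 2*b*(1 + b))
1/(g(38)*(-1*(-715))) = 1/((3 + 2*38 + 2*38²)*(-1*(-715))) = 1/((3 + 76 + 2*1444)*715) = 1/((3 + 76 + 2888)*715) = 1/(2967*715) = 1/2121405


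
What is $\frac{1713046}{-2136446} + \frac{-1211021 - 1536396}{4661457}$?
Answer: $- \frac{6927499164002}{4979475580911} \approx -1.3912$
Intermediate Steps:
$\frac{1713046}{-2136446} + \frac{-1211021 - 1536396}{4661457} = 1713046 \left(- \frac{1}{2136446}\right) + \left(-1211021 - 1536396\right) \frac{1}{4661457} = - \frac{856523}{1068223} - \frac{2747417}{4661457} = - \frac{6927499164002}{4979475580911}$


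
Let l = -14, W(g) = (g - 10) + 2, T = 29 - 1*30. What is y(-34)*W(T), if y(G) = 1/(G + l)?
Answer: 3/16 ≈ 0.18750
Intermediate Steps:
T = -1 (T = 29 - 30 = -1)
W(g) = -8 + g (W(g) = (-10 + g) + 2 = -8 + g)
y(G) = 1/(-14 + G) (y(G) = 1/(G - 14) = 1/(-14 + G))
y(-34)*W(T) = (-8 - 1)/(-14 - 34) = -9/(-48) = -1/48*(-9) = 3/16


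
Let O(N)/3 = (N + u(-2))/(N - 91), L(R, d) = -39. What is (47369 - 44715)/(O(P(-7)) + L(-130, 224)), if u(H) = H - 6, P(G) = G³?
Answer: -1151836/15873 ≈ -72.566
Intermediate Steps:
u(H) = -6 + H
O(N) = 3*(-8 + N)/(-91 + N) (O(N) = 3*((N + (-6 - 2))/(N - 91)) = 3*((N - 8)/(-91 + N)) = 3*((-8 + N)/(-91 + N)) = 3*(-8 + N)/(-91 + N))
(47369 - 44715)/(O(P(-7)) + L(-130, 224)) = (47369 - 44715)/(3*(-8 + (-7)³)/(-91 + (-7)³) - 39) = 2654/(3*(-8 - 343)/(-91 - 343) - 39) = 2654/(3*(-351)/(-434) - 39) = 2654/(3*(-1/434)*(-351) - 39) = 2654/(1053/434 - 39) = 2654/(-15873/434) = 2654*(-434/15873) = -1151836/15873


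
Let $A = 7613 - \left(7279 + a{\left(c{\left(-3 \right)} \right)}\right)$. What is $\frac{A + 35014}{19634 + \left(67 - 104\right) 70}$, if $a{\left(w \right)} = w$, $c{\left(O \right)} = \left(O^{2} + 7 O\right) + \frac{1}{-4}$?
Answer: $\frac{141441}{68176} \approx 2.0746$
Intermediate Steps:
$c{\left(O \right)} = - \frac{1}{4} + O^{2} + 7 O$ ($c{\left(O \right)} = \left(O^{2} + 7 O\right) - \frac{1}{4} = - \frac{1}{4} + O^{2} + 7 O$)
$A = \frac{1385}{4}$ ($A = 7613 - \left(7279 + \left(- \frac{1}{4} + \left(-3\right)^{2} + 7 \left(-3\right)\right)\right) = 7613 - \left(7279 - \frac{49}{4}\right) = 7613 - \frac{29067}{4} = \frac{1385}{4} \approx 346.25$)
$\frac{A + 35014}{19634 + \left(67 - 104\right) 70} = \frac{\frac{1385}{4} + 35014}{19634 + \left(67 - 104\right) 70} = \frac{141441}{4 \left(19634 - 2590\right)} = \frac{141441}{4 \cdot 17044} = \frac{141441}{4} \cdot \frac{1}{17044} = \frac{141441}{68176}$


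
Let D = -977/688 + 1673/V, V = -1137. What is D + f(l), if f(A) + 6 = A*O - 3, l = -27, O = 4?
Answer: -93785825/782256 ≈ -119.89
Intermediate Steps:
f(A) = -9 + 4*A (f(A) = -6 + (A*4 - 3) = -6 + (4*A - 3) = -6 + (-3 + 4*A) = -9 + 4*A)
D = -2261873/782256 (D = -977/688 + 1673/(-1137) = -977*1/688 + 1673*(-1/1137) = -977/688 - 1673/1137 = -2261873/782256 ≈ -2.8915)
D + f(l) = -2261873/782256 + (-9 + 4*(-27)) = -2261873/782256 + (-9 - 108) = -2261873/782256 - 117 = -93785825/782256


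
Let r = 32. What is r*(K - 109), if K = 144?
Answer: 1120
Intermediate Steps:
r*(K - 109) = 32*(144 - 109) = 32*35 = 1120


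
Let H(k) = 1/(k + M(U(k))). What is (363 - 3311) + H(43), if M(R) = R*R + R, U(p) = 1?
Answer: -132659/45 ≈ -2948.0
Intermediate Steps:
M(R) = R + R**2 (M(R) = R**2 + R = R + R**2)
H(k) = 1/(2 + k) (H(k) = 1/(k + 1*(1 + 1)) = 1/(k + 1*2) = 1/(k + 2) = 1/(2 + k))
(363 - 3311) + H(43) = (363 - 3311) + 1/(2 + 43) = -2948 + 1/45 = -132659/45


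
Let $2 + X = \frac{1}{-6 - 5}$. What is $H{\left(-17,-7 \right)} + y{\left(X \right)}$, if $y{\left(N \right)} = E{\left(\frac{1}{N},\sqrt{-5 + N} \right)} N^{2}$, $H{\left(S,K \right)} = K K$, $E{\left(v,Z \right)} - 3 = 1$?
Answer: $\frac{8045}{121} \approx 66.488$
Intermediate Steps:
$E{\left(v,Z \right)} = 4$ ($E{\left(v,Z \right)} = 3 + 1 = 4$)
$H{\left(S,K \right)} = K^{2}$
$X = - \frac{23}{11}$ ($X = -2 + \frac{1}{-6 - 5} = -2 + \frac{1}{-11} = -2 - \frac{1}{11} = - \frac{23}{11} \approx -2.0909$)
$y{\left(N \right)} = 4 N^{2}$
$H{\left(-17,-7 \right)} + y{\left(X \right)} = \left(-7\right)^{2} + 4 \left(- \frac{23}{11}\right)^{2} = 49 + 4 \cdot \frac{529}{121} = 49 + \frac{2116}{121} = \frac{8045}{121}$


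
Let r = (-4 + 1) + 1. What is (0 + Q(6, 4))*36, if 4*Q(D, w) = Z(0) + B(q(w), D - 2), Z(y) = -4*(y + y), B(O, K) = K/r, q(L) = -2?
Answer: -18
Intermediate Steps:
r = -2 (r = -3 + 1 = -2)
B(O, K) = -K/2 (B(O, K) = K/(-2) = K*(-1/2) = -K/2)
Z(y) = -8*y
Q(D, w) = 1/4 - D/8 (Q(D, w) = (-8*0 - (D - 2)/2)/4 = (0 - (-2 + D)/2)/4 = (0 + (1 - D/2))/4 = (1 - D/2)/4 = 1/4 - D/8)
(0 + Q(6, 4))*36 = (0 + (1/4 - 1/8*6))*36 = (0 + (1/4 - 3/4))*36 = (0 - 1/2)*36 = -1/2*36 = -18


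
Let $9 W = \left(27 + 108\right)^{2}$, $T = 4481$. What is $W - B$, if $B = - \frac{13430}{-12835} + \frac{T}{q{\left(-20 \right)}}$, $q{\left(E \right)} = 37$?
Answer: $\frac{10631198}{5587} \approx 1902.8$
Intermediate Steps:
$W = 2025$ ($W = \frac{\left(27 + 108\right)^{2}}{9} = \frac{135^{2}}{9} = \frac{1}{9} \cdot 18225 = 2025$)
$B = \frac{682477}{5587}$ ($B = - \frac{13430}{-12835} + \frac{4481}{37} = \left(-13430\right) \left(- \frac{1}{12835}\right) + 4481 \cdot \frac{1}{37} = \frac{158}{151} + \frac{4481}{37} = \frac{682477}{5587} \approx 122.15$)
$W - B = 2025 - \frac{682477}{5587} = \frac{10631198}{5587}$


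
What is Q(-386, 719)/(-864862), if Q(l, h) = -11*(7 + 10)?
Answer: 187/864862 ≈ 0.00021622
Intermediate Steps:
Q(l, h) = -187 (Q(l, h) = -11*17 = -187)
Q(-386, 719)/(-864862) = -187/(-864862) = -187*(-1/864862) = 187/864862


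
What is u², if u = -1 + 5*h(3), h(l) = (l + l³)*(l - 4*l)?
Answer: 1825201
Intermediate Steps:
h(l) = -3*l*(l + l³) (h(l) = (l + l³)*(-3*l) = -3*l*(l + l³))
u = -1351 (u = -1 + 5*(3*3²*(-1 - 1*3²)) = -1 + 5*(3*9*(-1 - 1*9)) = -1 + 5*(3*9*(-1 - 9)) = -1 + 5*(3*9*(-10)) = -1 + 5*(-270) = -1 - 1350 = -1351)
u² = (-1351)² = 1825201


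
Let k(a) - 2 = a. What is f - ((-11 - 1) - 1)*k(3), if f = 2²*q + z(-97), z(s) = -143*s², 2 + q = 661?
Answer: -1342786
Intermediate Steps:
q = 659 (q = -2 + 661 = 659)
k(a) = 2 + a
f = -1342851 (f = 2²*659 - 143*(-97)² = 4*659 - 143*9409 = 2636 - 1345487 = -1342851)
f - ((-11 - 1) - 1)*k(3) = -1342851 - ((-11 - 1) - 1)*(2 + 3) = -1342851 - (-12 - 1)*5 = -1342851 - (-13)*5 = -1342851 - 1*(-65) = -1342851 + 65 = -1342786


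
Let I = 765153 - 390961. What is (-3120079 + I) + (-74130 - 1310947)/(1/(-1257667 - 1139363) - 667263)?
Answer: -4391904073878100007/1599449428891 ≈ -2.7459e+6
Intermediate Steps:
I = 374192
(-3120079 + I) + (-74130 - 1310947)/(1/(-1257667 - 1139363) - 667263) = (-3120079 + 374192) + (-74130 - 1310947)/(1/(-1257667 - 1139363) - 667263) = -2745887 - 1385077/(1/(-2397030) - 667263) = -2745887 - 1385077/(-1/2397030 - 667263) = -2745887 - 1385077/(-1599449428891/2397030) = -2745887 - 1385077*(-2397030/1599449428891) = -2745887 + 3320071121310/1599449428891 = -4391904073878100007/1599449428891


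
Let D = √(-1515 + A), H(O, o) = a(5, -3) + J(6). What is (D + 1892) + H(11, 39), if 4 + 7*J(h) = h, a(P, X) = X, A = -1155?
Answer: 13225/7 + I*√2670 ≈ 1889.3 + 51.672*I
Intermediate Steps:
J(h) = -4/7 + h/7
H(O, o) = -19/7 (H(O, o) = -3 + (-4/7 + (⅐)*6) = -3 + (-4/7 + 6/7) = -3 + 2/7 = -19/7)
D = I*√2670 (D = √(-1515 - 1155) = √(-2670) = I*√2670 ≈ 51.672*I)
(D + 1892) + H(11, 39) = (I*√2670 + 1892) - 19/7 = (1892 + I*√2670) - 19/7 = 13225/7 + I*√2670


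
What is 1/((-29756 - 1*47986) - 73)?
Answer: -1/77815 ≈ -1.2851e-5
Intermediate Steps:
1/((-29756 - 1*47986) - 73) = 1/((-29756 - 47986) - 73) = 1/(-77742 - 73) = 1/(-77815) = -1/77815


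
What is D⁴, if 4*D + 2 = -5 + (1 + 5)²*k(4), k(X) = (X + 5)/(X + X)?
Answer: 20151121/4096 ≈ 4919.7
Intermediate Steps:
k(X) = (5 + X)/(2*X) (k(X) = (5 + X)/((2*X)) = (5 + X)*(1/(2*X)) = (5 + X)/(2*X))
D = 67/8 (D = -½ + (-5 + (1 + 5)²*((½)*(5 + 4)/4))/4 = -½ + (-5 + 6²*((½)*(¼)*9))/4 = -½ + (-5 + 36*(9/8))/4 = -½ + (-5 + 81/2)/4 = -½ + (¼)*(71/2) = -½ + 71/8 = 67/8 ≈ 8.3750)
D⁴ = (67/8)⁴ = 20151121/4096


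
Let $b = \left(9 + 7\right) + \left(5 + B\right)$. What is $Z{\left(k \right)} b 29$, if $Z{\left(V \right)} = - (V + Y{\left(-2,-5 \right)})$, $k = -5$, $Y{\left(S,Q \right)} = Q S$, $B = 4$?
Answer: $-3625$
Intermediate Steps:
$b = 25$ ($b = \left(9 + 7\right) + \left(5 + 4\right) = 16 + 9 = 25$)
$Z{\left(V \right)} = -10 - V$ ($Z{\left(V \right)} = - (V - -10) = - (V + 10) = - (10 + V) = -10 - V$)
$Z{\left(k \right)} b 29 = \left(-10 - -5\right) 25 \cdot 29 = \left(-10 + 5\right) 25 \cdot 29 = \left(-5\right) 25 \cdot 29 = \left(-125\right) 29 = -3625$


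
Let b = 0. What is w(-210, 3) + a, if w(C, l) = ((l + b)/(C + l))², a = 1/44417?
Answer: 49178/211469337 ≈ 0.00023255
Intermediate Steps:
a = 1/44417 ≈ 2.2514e-5
w(C, l) = l²/(C + l)² (w(C, l) = ((l + 0)/(C + l))² = (l/(C + l))² = l²/(C + l)²)
w(-210, 3) + a = 3²/(-210 + 3)² + 1/44417 = 9/(-207)² + 1/44417 = 9*(1/42849) + 1/44417 = 1/4761 + 1/44417 = 49178/211469337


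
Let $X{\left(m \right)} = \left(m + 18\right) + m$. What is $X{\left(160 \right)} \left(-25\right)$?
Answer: $-8450$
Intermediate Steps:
$X{\left(m \right)} = 18 + 2 m$ ($X{\left(m \right)} = \left(18 + m\right) + m = 18 + 2 m$)
$X{\left(160 \right)} \left(-25\right) = \left(18 + 2 \cdot 160\right) \left(-25\right) = \left(18 + 320\right) \left(-25\right) = 338 \left(-25\right) = -8450$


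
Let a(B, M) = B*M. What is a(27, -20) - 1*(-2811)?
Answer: 2271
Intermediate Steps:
a(27, -20) - 1*(-2811) = 27*(-20) - 1*(-2811) = -540 + 2811 = 2271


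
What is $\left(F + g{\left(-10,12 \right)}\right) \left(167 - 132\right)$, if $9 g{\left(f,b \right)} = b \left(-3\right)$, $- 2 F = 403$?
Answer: $- \frac{14385}{2} \approx -7192.5$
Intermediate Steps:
$F = - \frac{403}{2}$ ($F = \left(- \frac{1}{2}\right) 403 = - \frac{403}{2} \approx -201.5$)
$g{\left(f,b \right)} = - \frac{b}{3}$ ($g{\left(f,b \right)} = \frac{b \left(-3\right)}{9} = \frac{\left(-3\right) b}{9} = - \frac{b}{3}$)
$\left(F + g{\left(-10,12 \right)}\right) \left(167 - 132\right) = \left(- \frac{403}{2} - 4\right) \left(167 - 132\right) = \left(- \frac{403}{2} - 4\right) 35 = \left(- \frac{411}{2}\right) 35 = - \frac{14385}{2}$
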